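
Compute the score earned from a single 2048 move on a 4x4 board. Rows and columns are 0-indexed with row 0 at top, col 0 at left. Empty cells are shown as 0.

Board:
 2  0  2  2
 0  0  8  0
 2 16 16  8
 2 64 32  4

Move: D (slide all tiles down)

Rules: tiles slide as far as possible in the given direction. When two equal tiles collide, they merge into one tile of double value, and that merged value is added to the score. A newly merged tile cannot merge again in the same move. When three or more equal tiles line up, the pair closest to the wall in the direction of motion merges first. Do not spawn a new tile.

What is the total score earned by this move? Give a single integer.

Slide down:
col 0: [2, 0, 2, 2] -> [0, 0, 2, 4]  score +4 (running 4)
col 1: [0, 0, 16, 64] -> [0, 0, 16, 64]  score +0 (running 4)
col 2: [2, 8, 16, 32] -> [2, 8, 16, 32]  score +0 (running 4)
col 3: [2, 0, 8, 4] -> [0, 2, 8, 4]  score +0 (running 4)
Board after move:
 0  0  2  0
 0  0  8  2
 2 16 16  8
 4 64 32  4

Answer: 4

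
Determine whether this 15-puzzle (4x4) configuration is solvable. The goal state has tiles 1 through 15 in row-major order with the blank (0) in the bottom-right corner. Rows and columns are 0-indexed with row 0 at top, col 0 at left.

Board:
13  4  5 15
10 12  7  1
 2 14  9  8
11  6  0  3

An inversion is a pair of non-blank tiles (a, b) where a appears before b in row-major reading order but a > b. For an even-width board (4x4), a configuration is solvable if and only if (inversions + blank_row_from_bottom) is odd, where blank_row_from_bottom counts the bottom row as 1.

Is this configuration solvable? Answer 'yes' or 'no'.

Answer: no

Derivation:
Inversions: 61
Blank is in row 3 (0-indexed from top), which is row 1 counting from the bottom (bottom = 1).
61 + 1 = 62, which is even, so the puzzle is not solvable.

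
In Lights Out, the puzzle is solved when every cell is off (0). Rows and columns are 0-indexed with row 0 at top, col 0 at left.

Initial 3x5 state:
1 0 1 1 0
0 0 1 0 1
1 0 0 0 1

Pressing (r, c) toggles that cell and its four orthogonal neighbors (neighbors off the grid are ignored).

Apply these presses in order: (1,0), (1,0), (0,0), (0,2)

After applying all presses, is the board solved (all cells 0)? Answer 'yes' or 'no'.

Answer: no

Derivation:
After press 1 at (1,0):
0 0 1 1 0
1 1 1 0 1
0 0 0 0 1

After press 2 at (1,0):
1 0 1 1 0
0 0 1 0 1
1 0 0 0 1

After press 3 at (0,0):
0 1 1 1 0
1 0 1 0 1
1 0 0 0 1

After press 4 at (0,2):
0 0 0 0 0
1 0 0 0 1
1 0 0 0 1

Lights still on: 4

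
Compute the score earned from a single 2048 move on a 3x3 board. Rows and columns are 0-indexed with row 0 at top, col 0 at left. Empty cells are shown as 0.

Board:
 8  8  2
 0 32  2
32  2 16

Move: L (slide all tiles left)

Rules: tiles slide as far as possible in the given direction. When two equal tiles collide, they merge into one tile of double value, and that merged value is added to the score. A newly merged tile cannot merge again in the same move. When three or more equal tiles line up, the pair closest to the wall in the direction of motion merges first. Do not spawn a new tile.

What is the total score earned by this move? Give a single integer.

Slide left:
row 0: [8, 8, 2] -> [16, 2, 0]  score +16 (running 16)
row 1: [0, 32, 2] -> [32, 2, 0]  score +0 (running 16)
row 2: [32, 2, 16] -> [32, 2, 16]  score +0 (running 16)
Board after move:
16  2  0
32  2  0
32  2 16

Answer: 16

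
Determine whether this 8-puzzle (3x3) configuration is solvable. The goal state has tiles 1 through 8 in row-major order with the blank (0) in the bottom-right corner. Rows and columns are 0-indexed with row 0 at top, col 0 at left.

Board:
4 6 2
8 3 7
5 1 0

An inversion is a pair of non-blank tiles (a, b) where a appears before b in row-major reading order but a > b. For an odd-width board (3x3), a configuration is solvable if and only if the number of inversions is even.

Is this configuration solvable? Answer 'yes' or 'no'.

Inversions (pairs i<j in row-major order where tile[i] > tile[j] > 0): 16
16 is even, so the puzzle is solvable.

Answer: yes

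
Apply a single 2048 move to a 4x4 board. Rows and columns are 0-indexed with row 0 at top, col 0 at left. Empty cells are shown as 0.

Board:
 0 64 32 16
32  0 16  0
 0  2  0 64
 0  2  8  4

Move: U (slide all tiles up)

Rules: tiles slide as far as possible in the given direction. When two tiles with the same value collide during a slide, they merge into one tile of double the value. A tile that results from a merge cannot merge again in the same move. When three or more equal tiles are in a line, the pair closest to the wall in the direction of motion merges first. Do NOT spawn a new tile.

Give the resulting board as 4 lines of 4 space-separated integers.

Slide up:
col 0: [0, 32, 0, 0] -> [32, 0, 0, 0]
col 1: [64, 0, 2, 2] -> [64, 4, 0, 0]
col 2: [32, 16, 0, 8] -> [32, 16, 8, 0]
col 3: [16, 0, 64, 4] -> [16, 64, 4, 0]

Answer: 32 64 32 16
 0  4 16 64
 0  0  8  4
 0  0  0  0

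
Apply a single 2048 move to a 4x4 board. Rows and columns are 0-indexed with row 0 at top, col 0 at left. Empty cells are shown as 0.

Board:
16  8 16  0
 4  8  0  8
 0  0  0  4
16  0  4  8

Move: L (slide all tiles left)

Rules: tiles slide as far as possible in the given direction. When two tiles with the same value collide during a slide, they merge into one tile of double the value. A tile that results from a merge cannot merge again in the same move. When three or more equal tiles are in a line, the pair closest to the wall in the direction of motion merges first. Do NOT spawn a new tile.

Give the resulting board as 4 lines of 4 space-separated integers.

Answer: 16  8 16  0
 4 16  0  0
 4  0  0  0
16  4  8  0

Derivation:
Slide left:
row 0: [16, 8, 16, 0] -> [16, 8, 16, 0]
row 1: [4, 8, 0, 8] -> [4, 16, 0, 0]
row 2: [0, 0, 0, 4] -> [4, 0, 0, 0]
row 3: [16, 0, 4, 8] -> [16, 4, 8, 0]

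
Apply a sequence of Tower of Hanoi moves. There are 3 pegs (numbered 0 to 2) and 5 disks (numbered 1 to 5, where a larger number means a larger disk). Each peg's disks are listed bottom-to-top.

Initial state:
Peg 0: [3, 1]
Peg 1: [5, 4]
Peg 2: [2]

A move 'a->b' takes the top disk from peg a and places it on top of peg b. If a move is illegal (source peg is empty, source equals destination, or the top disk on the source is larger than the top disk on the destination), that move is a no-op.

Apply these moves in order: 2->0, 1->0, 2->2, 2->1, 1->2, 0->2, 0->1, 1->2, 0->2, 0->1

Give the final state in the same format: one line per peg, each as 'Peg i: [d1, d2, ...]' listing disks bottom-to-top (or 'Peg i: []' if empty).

After move 1 (2->0):
Peg 0: [3, 1]
Peg 1: [5, 4]
Peg 2: [2]

After move 2 (1->0):
Peg 0: [3, 1]
Peg 1: [5, 4]
Peg 2: [2]

After move 3 (2->2):
Peg 0: [3, 1]
Peg 1: [5, 4]
Peg 2: [2]

After move 4 (2->1):
Peg 0: [3, 1]
Peg 1: [5, 4, 2]
Peg 2: []

After move 5 (1->2):
Peg 0: [3, 1]
Peg 1: [5, 4]
Peg 2: [2]

After move 6 (0->2):
Peg 0: [3]
Peg 1: [5, 4]
Peg 2: [2, 1]

After move 7 (0->1):
Peg 0: []
Peg 1: [5, 4, 3]
Peg 2: [2, 1]

After move 8 (1->2):
Peg 0: []
Peg 1: [5, 4, 3]
Peg 2: [2, 1]

After move 9 (0->2):
Peg 0: []
Peg 1: [5, 4, 3]
Peg 2: [2, 1]

After move 10 (0->1):
Peg 0: []
Peg 1: [5, 4, 3]
Peg 2: [2, 1]

Answer: Peg 0: []
Peg 1: [5, 4, 3]
Peg 2: [2, 1]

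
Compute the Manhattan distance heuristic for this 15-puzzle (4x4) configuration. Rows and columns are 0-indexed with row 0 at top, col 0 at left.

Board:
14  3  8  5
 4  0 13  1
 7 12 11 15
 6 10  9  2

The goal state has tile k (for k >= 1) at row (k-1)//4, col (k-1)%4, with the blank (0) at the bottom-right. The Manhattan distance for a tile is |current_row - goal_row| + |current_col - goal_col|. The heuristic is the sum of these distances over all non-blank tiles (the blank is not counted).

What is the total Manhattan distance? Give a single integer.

Tile 14: (0,0)->(3,1) = 4
Tile 3: (0,1)->(0,2) = 1
Tile 8: (0,2)->(1,3) = 2
Tile 5: (0,3)->(1,0) = 4
Tile 4: (1,0)->(0,3) = 4
Tile 13: (1,2)->(3,0) = 4
Tile 1: (1,3)->(0,0) = 4
Tile 7: (2,0)->(1,2) = 3
Tile 12: (2,1)->(2,3) = 2
Tile 11: (2,2)->(2,2) = 0
Tile 15: (2,3)->(3,2) = 2
Tile 6: (3,0)->(1,1) = 3
Tile 10: (3,1)->(2,1) = 1
Tile 9: (3,2)->(2,0) = 3
Tile 2: (3,3)->(0,1) = 5
Sum: 4 + 1 + 2 + 4 + 4 + 4 + 4 + 3 + 2 + 0 + 2 + 3 + 1 + 3 + 5 = 42

Answer: 42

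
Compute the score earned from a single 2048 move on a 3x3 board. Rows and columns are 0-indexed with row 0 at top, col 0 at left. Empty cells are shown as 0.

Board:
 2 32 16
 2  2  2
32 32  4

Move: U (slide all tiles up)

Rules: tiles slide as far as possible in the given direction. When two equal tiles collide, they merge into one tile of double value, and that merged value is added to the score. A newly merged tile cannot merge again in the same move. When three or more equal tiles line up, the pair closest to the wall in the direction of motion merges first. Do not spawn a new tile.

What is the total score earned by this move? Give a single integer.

Answer: 4

Derivation:
Slide up:
col 0: [2, 2, 32] -> [4, 32, 0]  score +4 (running 4)
col 1: [32, 2, 32] -> [32, 2, 32]  score +0 (running 4)
col 2: [16, 2, 4] -> [16, 2, 4]  score +0 (running 4)
Board after move:
 4 32 16
32  2  2
 0 32  4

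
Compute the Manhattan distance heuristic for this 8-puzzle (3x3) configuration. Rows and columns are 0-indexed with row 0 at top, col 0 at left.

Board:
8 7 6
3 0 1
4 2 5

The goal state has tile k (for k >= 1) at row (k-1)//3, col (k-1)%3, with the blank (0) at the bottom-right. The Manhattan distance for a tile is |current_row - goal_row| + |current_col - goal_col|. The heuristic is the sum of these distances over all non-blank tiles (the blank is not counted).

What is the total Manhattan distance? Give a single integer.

Tile 8: at (0,0), goal (2,1), distance |0-2|+|0-1| = 3
Tile 7: at (0,1), goal (2,0), distance |0-2|+|1-0| = 3
Tile 6: at (0,2), goal (1,2), distance |0-1|+|2-2| = 1
Tile 3: at (1,0), goal (0,2), distance |1-0|+|0-2| = 3
Tile 1: at (1,2), goal (0,0), distance |1-0|+|2-0| = 3
Tile 4: at (2,0), goal (1,0), distance |2-1|+|0-0| = 1
Tile 2: at (2,1), goal (0,1), distance |2-0|+|1-1| = 2
Tile 5: at (2,2), goal (1,1), distance |2-1|+|2-1| = 2
Sum: 3 + 3 + 1 + 3 + 3 + 1 + 2 + 2 = 18

Answer: 18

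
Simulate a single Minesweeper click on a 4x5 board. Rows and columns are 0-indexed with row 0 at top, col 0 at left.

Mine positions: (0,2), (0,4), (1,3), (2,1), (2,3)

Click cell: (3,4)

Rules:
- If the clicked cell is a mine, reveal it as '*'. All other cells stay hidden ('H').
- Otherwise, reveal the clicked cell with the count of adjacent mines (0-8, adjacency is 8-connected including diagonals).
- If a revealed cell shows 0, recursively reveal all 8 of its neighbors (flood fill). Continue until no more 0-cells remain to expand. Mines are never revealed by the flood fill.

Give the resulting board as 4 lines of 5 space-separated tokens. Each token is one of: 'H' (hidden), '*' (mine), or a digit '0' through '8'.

H H H H H
H H H H H
H H H H H
H H H H 1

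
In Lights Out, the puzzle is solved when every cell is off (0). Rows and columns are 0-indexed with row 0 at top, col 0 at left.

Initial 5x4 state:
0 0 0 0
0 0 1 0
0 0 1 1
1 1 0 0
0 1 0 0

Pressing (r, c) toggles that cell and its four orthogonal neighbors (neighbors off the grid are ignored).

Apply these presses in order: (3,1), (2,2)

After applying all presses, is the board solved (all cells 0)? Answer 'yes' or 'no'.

After press 1 at (3,1):
0 0 0 0
0 0 1 0
0 1 1 1
0 0 1 0
0 0 0 0

After press 2 at (2,2):
0 0 0 0
0 0 0 0
0 0 0 0
0 0 0 0
0 0 0 0

Lights still on: 0

Answer: yes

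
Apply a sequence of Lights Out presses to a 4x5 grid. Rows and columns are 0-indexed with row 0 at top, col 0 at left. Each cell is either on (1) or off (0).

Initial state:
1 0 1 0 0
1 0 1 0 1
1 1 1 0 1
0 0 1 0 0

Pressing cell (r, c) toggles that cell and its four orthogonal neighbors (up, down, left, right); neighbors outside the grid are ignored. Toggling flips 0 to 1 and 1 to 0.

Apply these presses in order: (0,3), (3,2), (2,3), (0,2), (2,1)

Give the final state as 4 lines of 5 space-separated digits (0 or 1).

Answer: 1 1 1 0 1
1 1 0 0 1
0 0 0 1 0
0 0 0 0 0

Derivation:
After press 1 at (0,3):
1 0 0 1 1
1 0 1 1 1
1 1 1 0 1
0 0 1 0 0

After press 2 at (3,2):
1 0 0 1 1
1 0 1 1 1
1 1 0 0 1
0 1 0 1 0

After press 3 at (2,3):
1 0 0 1 1
1 0 1 0 1
1 1 1 1 0
0 1 0 0 0

After press 4 at (0,2):
1 1 1 0 1
1 0 0 0 1
1 1 1 1 0
0 1 0 0 0

After press 5 at (2,1):
1 1 1 0 1
1 1 0 0 1
0 0 0 1 0
0 0 0 0 0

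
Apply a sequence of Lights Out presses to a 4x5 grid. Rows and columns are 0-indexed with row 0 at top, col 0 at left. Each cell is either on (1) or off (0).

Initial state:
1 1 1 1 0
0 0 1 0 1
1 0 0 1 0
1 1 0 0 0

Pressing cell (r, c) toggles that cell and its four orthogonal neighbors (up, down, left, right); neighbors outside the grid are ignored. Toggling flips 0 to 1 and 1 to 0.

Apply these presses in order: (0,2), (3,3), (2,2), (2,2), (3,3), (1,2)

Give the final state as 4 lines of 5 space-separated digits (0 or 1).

Answer: 1 0 1 0 0
0 1 1 1 1
1 0 1 1 0
1 1 0 0 0

Derivation:
After press 1 at (0,2):
1 0 0 0 0
0 0 0 0 1
1 0 0 1 0
1 1 0 0 0

After press 2 at (3,3):
1 0 0 0 0
0 0 0 0 1
1 0 0 0 0
1 1 1 1 1

After press 3 at (2,2):
1 0 0 0 0
0 0 1 0 1
1 1 1 1 0
1 1 0 1 1

After press 4 at (2,2):
1 0 0 0 0
0 0 0 0 1
1 0 0 0 0
1 1 1 1 1

After press 5 at (3,3):
1 0 0 0 0
0 0 0 0 1
1 0 0 1 0
1 1 0 0 0

After press 6 at (1,2):
1 0 1 0 0
0 1 1 1 1
1 0 1 1 0
1 1 0 0 0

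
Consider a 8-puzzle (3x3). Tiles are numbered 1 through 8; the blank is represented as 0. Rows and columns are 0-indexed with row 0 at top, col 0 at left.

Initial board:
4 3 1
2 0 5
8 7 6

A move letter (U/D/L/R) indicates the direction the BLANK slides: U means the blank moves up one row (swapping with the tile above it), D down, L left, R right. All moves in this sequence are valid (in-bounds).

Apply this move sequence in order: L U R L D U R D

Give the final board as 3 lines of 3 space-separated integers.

After move 1 (L):
4 3 1
0 2 5
8 7 6

After move 2 (U):
0 3 1
4 2 5
8 7 6

After move 3 (R):
3 0 1
4 2 5
8 7 6

After move 4 (L):
0 3 1
4 2 5
8 7 6

After move 5 (D):
4 3 1
0 2 5
8 7 6

After move 6 (U):
0 3 1
4 2 5
8 7 6

After move 7 (R):
3 0 1
4 2 5
8 7 6

After move 8 (D):
3 2 1
4 0 5
8 7 6

Answer: 3 2 1
4 0 5
8 7 6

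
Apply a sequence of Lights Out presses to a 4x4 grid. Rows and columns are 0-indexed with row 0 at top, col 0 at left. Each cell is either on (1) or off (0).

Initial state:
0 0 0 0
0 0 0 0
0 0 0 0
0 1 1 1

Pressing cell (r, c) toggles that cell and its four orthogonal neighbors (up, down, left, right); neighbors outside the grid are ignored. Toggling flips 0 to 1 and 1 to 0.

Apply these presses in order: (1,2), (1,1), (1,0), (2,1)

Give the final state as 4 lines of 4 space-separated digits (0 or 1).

Answer: 1 1 1 0
0 0 0 1
0 0 0 0
0 0 1 1

Derivation:
After press 1 at (1,2):
0 0 1 0
0 1 1 1
0 0 1 0
0 1 1 1

After press 2 at (1,1):
0 1 1 0
1 0 0 1
0 1 1 0
0 1 1 1

After press 3 at (1,0):
1 1 1 0
0 1 0 1
1 1 1 0
0 1 1 1

After press 4 at (2,1):
1 1 1 0
0 0 0 1
0 0 0 0
0 0 1 1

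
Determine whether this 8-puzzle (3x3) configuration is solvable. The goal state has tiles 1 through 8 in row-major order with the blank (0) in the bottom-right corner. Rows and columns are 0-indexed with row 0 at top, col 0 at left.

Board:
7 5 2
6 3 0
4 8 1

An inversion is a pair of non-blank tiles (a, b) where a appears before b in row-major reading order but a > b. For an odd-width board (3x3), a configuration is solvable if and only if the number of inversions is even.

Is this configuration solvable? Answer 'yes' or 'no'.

Inversions (pairs i<j in row-major order where tile[i] > tile[j] > 0): 17
17 is odd, so the puzzle is not solvable.

Answer: no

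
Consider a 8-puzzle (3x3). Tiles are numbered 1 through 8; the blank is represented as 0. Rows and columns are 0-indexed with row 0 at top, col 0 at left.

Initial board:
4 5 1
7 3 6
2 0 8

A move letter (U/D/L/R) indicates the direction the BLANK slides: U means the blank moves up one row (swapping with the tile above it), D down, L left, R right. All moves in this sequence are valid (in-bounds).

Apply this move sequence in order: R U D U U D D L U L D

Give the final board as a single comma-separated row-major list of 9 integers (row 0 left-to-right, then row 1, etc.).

Answer: 4, 5, 1, 2, 7, 6, 0, 3, 8

Derivation:
After move 1 (R):
4 5 1
7 3 6
2 8 0

After move 2 (U):
4 5 1
7 3 0
2 8 6

After move 3 (D):
4 5 1
7 3 6
2 8 0

After move 4 (U):
4 5 1
7 3 0
2 8 6

After move 5 (U):
4 5 0
7 3 1
2 8 6

After move 6 (D):
4 5 1
7 3 0
2 8 6

After move 7 (D):
4 5 1
7 3 6
2 8 0

After move 8 (L):
4 5 1
7 3 6
2 0 8

After move 9 (U):
4 5 1
7 0 6
2 3 8

After move 10 (L):
4 5 1
0 7 6
2 3 8

After move 11 (D):
4 5 1
2 7 6
0 3 8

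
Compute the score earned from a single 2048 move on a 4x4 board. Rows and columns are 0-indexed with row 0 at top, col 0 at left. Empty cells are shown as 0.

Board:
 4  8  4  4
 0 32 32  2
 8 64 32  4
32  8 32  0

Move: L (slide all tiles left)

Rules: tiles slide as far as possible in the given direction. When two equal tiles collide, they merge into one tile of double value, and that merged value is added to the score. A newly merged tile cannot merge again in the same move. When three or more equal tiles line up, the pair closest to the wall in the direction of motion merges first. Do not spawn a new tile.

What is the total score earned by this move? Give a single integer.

Slide left:
row 0: [4, 8, 4, 4] -> [4, 8, 8, 0]  score +8 (running 8)
row 1: [0, 32, 32, 2] -> [64, 2, 0, 0]  score +64 (running 72)
row 2: [8, 64, 32, 4] -> [8, 64, 32, 4]  score +0 (running 72)
row 3: [32, 8, 32, 0] -> [32, 8, 32, 0]  score +0 (running 72)
Board after move:
 4  8  8  0
64  2  0  0
 8 64 32  4
32  8 32  0

Answer: 72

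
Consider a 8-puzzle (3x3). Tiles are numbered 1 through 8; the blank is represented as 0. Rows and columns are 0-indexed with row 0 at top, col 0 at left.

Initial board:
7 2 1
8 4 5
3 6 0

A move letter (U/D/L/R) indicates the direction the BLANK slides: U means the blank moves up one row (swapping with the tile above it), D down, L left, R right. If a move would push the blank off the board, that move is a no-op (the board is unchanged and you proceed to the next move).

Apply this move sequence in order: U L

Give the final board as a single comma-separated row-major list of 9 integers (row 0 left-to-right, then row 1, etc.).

Answer: 7, 2, 1, 8, 0, 4, 3, 6, 5

Derivation:
After move 1 (U):
7 2 1
8 4 0
3 6 5

After move 2 (L):
7 2 1
8 0 4
3 6 5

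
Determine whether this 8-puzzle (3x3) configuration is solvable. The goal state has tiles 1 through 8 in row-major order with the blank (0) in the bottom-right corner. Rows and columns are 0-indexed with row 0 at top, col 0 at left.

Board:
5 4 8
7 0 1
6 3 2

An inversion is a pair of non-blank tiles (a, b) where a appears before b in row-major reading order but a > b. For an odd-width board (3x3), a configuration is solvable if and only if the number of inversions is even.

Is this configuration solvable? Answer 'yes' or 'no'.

Answer: no

Derivation:
Inversions (pairs i<j in row-major order where tile[i] > tile[j] > 0): 19
19 is odd, so the puzzle is not solvable.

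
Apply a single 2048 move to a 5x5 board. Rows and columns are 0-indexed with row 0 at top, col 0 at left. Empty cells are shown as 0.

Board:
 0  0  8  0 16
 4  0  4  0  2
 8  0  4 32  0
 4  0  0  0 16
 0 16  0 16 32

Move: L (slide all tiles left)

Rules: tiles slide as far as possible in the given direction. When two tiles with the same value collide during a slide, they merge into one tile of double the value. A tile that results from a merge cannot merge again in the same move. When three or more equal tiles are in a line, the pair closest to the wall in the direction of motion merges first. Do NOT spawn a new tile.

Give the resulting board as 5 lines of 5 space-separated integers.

Answer:  8 16  0  0  0
 8  2  0  0  0
 8  4 32  0  0
 4 16  0  0  0
32 32  0  0  0

Derivation:
Slide left:
row 0: [0, 0, 8, 0, 16] -> [8, 16, 0, 0, 0]
row 1: [4, 0, 4, 0, 2] -> [8, 2, 0, 0, 0]
row 2: [8, 0, 4, 32, 0] -> [8, 4, 32, 0, 0]
row 3: [4, 0, 0, 0, 16] -> [4, 16, 0, 0, 0]
row 4: [0, 16, 0, 16, 32] -> [32, 32, 0, 0, 0]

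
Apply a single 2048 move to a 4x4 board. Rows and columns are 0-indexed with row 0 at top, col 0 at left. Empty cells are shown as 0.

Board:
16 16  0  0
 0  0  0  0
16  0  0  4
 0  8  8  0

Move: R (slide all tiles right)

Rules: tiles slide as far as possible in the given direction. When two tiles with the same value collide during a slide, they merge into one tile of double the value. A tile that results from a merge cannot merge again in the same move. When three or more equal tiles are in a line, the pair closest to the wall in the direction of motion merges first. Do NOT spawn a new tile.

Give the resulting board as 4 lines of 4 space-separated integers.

Slide right:
row 0: [16, 16, 0, 0] -> [0, 0, 0, 32]
row 1: [0, 0, 0, 0] -> [0, 0, 0, 0]
row 2: [16, 0, 0, 4] -> [0, 0, 16, 4]
row 3: [0, 8, 8, 0] -> [0, 0, 0, 16]

Answer:  0  0  0 32
 0  0  0  0
 0  0 16  4
 0  0  0 16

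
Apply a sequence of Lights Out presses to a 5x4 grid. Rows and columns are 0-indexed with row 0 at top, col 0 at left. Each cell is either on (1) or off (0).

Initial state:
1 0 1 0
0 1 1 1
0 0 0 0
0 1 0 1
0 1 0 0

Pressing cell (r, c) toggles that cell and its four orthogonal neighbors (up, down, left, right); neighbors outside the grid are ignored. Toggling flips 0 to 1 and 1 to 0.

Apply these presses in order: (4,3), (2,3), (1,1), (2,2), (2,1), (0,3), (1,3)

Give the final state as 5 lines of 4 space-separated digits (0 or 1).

After press 1 at (4,3):
1 0 1 0
0 1 1 1
0 0 0 0
0 1 0 0
0 1 1 1

After press 2 at (2,3):
1 0 1 0
0 1 1 0
0 0 1 1
0 1 0 1
0 1 1 1

After press 3 at (1,1):
1 1 1 0
1 0 0 0
0 1 1 1
0 1 0 1
0 1 1 1

After press 4 at (2,2):
1 1 1 0
1 0 1 0
0 0 0 0
0 1 1 1
0 1 1 1

After press 5 at (2,1):
1 1 1 0
1 1 1 0
1 1 1 0
0 0 1 1
0 1 1 1

After press 6 at (0,3):
1 1 0 1
1 1 1 1
1 1 1 0
0 0 1 1
0 1 1 1

After press 7 at (1,3):
1 1 0 0
1 1 0 0
1 1 1 1
0 0 1 1
0 1 1 1

Answer: 1 1 0 0
1 1 0 0
1 1 1 1
0 0 1 1
0 1 1 1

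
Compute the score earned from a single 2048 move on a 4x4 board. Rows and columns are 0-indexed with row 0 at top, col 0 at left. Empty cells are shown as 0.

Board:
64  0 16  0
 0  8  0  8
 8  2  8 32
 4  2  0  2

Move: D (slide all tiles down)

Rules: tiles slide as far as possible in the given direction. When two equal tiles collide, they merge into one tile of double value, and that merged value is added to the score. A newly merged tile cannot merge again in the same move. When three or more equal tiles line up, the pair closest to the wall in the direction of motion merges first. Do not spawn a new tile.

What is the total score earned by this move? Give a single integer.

Slide down:
col 0: [64, 0, 8, 4] -> [0, 64, 8, 4]  score +0 (running 0)
col 1: [0, 8, 2, 2] -> [0, 0, 8, 4]  score +4 (running 4)
col 2: [16, 0, 8, 0] -> [0, 0, 16, 8]  score +0 (running 4)
col 3: [0, 8, 32, 2] -> [0, 8, 32, 2]  score +0 (running 4)
Board after move:
 0  0  0  0
64  0  0  8
 8  8 16 32
 4  4  8  2

Answer: 4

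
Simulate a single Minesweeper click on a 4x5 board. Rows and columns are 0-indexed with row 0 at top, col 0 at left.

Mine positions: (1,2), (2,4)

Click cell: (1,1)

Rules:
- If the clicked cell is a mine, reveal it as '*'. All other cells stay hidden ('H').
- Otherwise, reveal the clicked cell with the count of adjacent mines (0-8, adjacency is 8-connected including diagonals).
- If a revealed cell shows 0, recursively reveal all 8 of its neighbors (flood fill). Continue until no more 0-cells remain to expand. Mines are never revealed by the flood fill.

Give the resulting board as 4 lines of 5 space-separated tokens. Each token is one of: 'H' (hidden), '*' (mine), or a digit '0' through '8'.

H H H H H
H 1 H H H
H H H H H
H H H H H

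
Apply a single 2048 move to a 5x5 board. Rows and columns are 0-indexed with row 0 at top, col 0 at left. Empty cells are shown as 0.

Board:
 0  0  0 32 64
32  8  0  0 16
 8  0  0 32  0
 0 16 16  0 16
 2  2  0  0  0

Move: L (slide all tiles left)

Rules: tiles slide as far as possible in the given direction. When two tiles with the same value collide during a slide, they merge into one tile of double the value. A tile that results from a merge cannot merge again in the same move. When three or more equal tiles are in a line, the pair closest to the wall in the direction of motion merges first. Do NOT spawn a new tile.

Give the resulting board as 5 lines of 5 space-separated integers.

Slide left:
row 0: [0, 0, 0, 32, 64] -> [32, 64, 0, 0, 0]
row 1: [32, 8, 0, 0, 16] -> [32, 8, 16, 0, 0]
row 2: [8, 0, 0, 32, 0] -> [8, 32, 0, 0, 0]
row 3: [0, 16, 16, 0, 16] -> [32, 16, 0, 0, 0]
row 4: [2, 2, 0, 0, 0] -> [4, 0, 0, 0, 0]

Answer: 32 64  0  0  0
32  8 16  0  0
 8 32  0  0  0
32 16  0  0  0
 4  0  0  0  0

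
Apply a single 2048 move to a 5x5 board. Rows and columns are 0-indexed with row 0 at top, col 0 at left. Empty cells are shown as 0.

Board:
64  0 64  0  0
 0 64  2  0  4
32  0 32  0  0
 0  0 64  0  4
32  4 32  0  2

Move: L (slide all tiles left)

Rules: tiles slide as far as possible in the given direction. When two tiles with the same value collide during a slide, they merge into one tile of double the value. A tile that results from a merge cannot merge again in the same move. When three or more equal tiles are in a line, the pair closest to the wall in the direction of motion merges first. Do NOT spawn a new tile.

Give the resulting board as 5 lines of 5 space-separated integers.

Slide left:
row 0: [64, 0, 64, 0, 0] -> [128, 0, 0, 0, 0]
row 1: [0, 64, 2, 0, 4] -> [64, 2, 4, 0, 0]
row 2: [32, 0, 32, 0, 0] -> [64, 0, 0, 0, 0]
row 3: [0, 0, 64, 0, 4] -> [64, 4, 0, 0, 0]
row 4: [32, 4, 32, 0, 2] -> [32, 4, 32, 2, 0]

Answer: 128   0   0   0   0
 64   2   4   0   0
 64   0   0   0   0
 64   4   0   0   0
 32   4  32   2   0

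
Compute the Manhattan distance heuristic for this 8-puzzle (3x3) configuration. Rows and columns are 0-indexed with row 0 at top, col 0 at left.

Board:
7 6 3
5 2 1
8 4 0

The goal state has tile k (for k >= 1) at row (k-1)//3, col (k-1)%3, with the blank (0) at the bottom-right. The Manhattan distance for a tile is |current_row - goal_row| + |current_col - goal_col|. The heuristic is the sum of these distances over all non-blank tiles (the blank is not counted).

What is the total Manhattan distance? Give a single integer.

Answer: 12

Derivation:
Tile 7: at (0,0), goal (2,0), distance |0-2|+|0-0| = 2
Tile 6: at (0,1), goal (1,2), distance |0-1|+|1-2| = 2
Tile 3: at (0,2), goal (0,2), distance |0-0|+|2-2| = 0
Tile 5: at (1,0), goal (1,1), distance |1-1|+|0-1| = 1
Tile 2: at (1,1), goal (0,1), distance |1-0|+|1-1| = 1
Tile 1: at (1,2), goal (0,0), distance |1-0|+|2-0| = 3
Tile 8: at (2,0), goal (2,1), distance |2-2|+|0-1| = 1
Tile 4: at (2,1), goal (1,0), distance |2-1|+|1-0| = 2
Sum: 2 + 2 + 0 + 1 + 1 + 3 + 1 + 2 = 12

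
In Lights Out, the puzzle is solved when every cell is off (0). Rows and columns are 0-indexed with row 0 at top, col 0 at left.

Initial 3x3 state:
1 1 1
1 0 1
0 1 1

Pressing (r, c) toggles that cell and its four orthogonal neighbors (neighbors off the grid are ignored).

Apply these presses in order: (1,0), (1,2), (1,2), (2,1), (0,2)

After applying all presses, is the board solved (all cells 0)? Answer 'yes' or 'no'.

After press 1 at (1,0):
0 1 1
0 1 1
1 1 1

After press 2 at (1,2):
0 1 0
0 0 0
1 1 0

After press 3 at (1,2):
0 1 1
0 1 1
1 1 1

After press 4 at (2,1):
0 1 1
0 0 1
0 0 0

After press 5 at (0,2):
0 0 0
0 0 0
0 0 0

Lights still on: 0

Answer: yes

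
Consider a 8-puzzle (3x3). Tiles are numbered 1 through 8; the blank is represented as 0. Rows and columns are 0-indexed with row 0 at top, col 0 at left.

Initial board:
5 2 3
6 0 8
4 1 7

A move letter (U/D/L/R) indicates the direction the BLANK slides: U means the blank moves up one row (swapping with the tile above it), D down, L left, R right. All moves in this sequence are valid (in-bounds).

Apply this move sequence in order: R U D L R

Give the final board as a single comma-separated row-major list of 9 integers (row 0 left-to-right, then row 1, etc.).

Answer: 5, 2, 3, 6, 8, 0, 4, 1, 7

Derivation:
After move 1 (R):
5 2 3
6 8 0
4 1 7

After move 2 (U):
5 2 0
6 8 3
4 1 7

After move 3 (D):
5 2 3
6 8 0
4 1 7

After move 4 (L):
5 2 3
6 0 8
4 1 7

After move 5 (R):
5 2 3
6 8 0
4 1 7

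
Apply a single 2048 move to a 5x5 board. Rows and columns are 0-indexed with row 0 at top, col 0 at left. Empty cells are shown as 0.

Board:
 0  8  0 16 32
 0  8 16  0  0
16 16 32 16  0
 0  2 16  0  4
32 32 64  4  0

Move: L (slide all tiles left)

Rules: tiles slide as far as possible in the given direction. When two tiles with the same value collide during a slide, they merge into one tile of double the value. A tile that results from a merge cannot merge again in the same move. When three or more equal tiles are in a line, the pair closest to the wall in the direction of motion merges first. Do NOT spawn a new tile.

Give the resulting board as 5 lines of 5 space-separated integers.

Answer:  8 16 32  0  0
 8 16  0  0  0
32 32 16  0  0
 2 16  4  0  0
64 64  4  0  0

Derivation:
Slide left:
row 0: [0, 8, 0, 16, 32] -> [8, 16, 32, 0, 0]
row 1: [0, 8, 16, 0, 0] -> [8, 16, 0, 0, 0]
row 2: [16, 16, 32, 16, 0] -> [32, 32, 16, 0, 0]
row 3: [0, 2, 16, 0, 4] -> [2, 16, 4, 0, 0]
row 4: [32, 32, 64, 4, 0] -> [64, 64, 4, 0, 0]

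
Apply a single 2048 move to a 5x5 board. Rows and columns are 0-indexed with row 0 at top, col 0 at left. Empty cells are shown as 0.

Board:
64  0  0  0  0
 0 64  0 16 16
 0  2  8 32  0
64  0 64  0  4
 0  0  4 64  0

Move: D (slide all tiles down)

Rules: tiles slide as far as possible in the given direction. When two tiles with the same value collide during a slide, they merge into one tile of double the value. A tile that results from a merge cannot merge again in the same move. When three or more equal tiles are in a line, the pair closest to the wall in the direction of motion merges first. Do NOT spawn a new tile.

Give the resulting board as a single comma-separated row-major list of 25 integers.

Slide down:
col 0: [64, 0, 0, 64, 0] -> [0, 0, 0, 0, 128]
col 1: [0, 64, 2, 0, 0] -> [0, 0, 0, 64, 2]
col 2: [0, 0, 8, 64, 4] -> [0, 0, 8, 64, 4]
col 3: [0, 16, 32, 0, 64] -> [0, 0, 16, 32, 64]
col 4: [0, 16, 0, 4, 0] -> [0, 0, 0, 16, 4]

Answer: 0, 0, 0, 0, 0, 0, 0, 0, 0, 0, 0, 0, 8, 16, 0, 0, 64, 64, 32, 16, 128, 2, 4, 64, 4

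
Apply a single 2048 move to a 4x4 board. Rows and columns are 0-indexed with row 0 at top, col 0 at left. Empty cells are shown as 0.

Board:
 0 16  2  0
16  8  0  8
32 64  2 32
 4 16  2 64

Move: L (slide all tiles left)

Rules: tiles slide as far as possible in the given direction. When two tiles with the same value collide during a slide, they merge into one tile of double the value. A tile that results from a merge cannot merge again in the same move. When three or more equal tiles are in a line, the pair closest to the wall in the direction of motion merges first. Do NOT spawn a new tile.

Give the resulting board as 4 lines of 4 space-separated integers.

Answer: 16  2  0  0
16 16  0  0
32 64  2 32
 4 16  2 64

Derivation:
Slide left:
row 0: [0, 16, 2, 0] -> [16, 2, 0, 0]
row 1: [16, 8, 0, 8] -> [16, 16, 0, 0]
row 2: [32, 64, 2, 32] -> [32, 64, 2, 32]
row 3: [4, 16, 2, 64] -> [4, 16, 2, 64]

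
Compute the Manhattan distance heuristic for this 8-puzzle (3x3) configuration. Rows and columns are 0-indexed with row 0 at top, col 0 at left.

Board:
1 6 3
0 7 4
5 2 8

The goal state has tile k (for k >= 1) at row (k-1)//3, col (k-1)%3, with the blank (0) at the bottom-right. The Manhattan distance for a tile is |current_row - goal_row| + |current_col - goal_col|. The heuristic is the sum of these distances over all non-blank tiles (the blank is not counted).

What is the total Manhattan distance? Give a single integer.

Answer: 11

Derivation:
Tile 1: at (0,0), goal (0,0), distance |0-0|+|0-0| = 0
Tile 6: at (0,1), goal (1,2), distance |0-1|+|1-2| = 2
Tile 3: at (0,2), goal (0,2), distance |0-0|+|2-2| = 0
Tile 7: at (1,1), goal (2,0), distance |1-2|+|1-0| = 2
Tile 4: at (1,2), goal (1,0), distance |1-1|+|2-0| = 2
Tile 5: at (2,0), goal (1,1), distance |2-1|+|0-1| = 2
Tile 2: at (2,1), goal (0,1), distance |2-0|+|1-1| = 2
Tile 8: at (2,2), goal (2,1), distance |2-2|+|2-1| = 1
Sum: 0 + 2 + 0 + 2 + 2 + 2 + 2 + 1 = 11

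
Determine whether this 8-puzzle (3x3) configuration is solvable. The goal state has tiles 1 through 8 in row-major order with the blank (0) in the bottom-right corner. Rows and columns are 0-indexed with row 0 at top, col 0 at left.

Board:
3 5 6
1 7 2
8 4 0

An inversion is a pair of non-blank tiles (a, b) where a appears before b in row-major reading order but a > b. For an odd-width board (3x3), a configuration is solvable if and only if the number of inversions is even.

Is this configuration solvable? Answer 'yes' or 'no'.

Answer: no

Derivation:
Inversions (pairs i<j in row-major order where tile[i] > tile[j] > 0): 11
11 is odd, so the puzzle is not solvable.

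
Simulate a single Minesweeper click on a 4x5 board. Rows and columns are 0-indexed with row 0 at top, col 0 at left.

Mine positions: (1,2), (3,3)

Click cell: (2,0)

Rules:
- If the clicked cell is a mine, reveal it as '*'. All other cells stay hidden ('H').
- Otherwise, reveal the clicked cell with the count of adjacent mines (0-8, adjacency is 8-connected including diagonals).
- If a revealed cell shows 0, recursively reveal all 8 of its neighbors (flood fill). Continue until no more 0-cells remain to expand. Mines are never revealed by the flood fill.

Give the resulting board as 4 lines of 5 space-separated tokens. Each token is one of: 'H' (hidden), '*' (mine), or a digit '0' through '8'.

0 1 H H H
0 1 H H H
0 1 2 H H
0 0 1 H H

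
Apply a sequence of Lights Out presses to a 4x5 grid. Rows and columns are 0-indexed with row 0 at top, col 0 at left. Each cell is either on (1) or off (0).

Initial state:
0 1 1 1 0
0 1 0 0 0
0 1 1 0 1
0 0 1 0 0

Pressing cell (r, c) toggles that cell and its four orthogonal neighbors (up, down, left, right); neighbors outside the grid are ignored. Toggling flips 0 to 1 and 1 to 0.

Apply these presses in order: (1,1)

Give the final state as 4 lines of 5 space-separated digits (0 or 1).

After press 1 at (1,1):
0 0 1 1 0
1 0 1 0 0
0 0 1 0 1
0 0 1 0 0

Answer: 0 0 1 1 0
1 0 1 0 0
0 0 1 0 1
0 0 1 0 0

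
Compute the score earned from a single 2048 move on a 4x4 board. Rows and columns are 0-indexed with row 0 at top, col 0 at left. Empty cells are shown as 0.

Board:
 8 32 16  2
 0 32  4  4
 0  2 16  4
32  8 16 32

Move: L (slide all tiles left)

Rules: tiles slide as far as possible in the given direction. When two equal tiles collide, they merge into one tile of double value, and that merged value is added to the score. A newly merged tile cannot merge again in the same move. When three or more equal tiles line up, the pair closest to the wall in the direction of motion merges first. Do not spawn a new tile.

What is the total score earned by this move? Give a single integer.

Slide left:
row 0: [8, 32, 16, 2] -> [8, 32, 16, 2]  score +0 (running 0)
row 1: [0, 32, 4, 4] -> [32, 8, 0, 0]  score +8 (running 8)
row 2: [0, 2, 16, 4] -> [2, 16, 4, 0]  score +0 (running 8)
row 3: [32, 8, 16, 32] -> [32, 8, 16, 32]  score +0 (running 8)
Board after move:
 8 32 16  2
32  8  0  0
 2 16  4  0
32  8 16 32

Answer: 8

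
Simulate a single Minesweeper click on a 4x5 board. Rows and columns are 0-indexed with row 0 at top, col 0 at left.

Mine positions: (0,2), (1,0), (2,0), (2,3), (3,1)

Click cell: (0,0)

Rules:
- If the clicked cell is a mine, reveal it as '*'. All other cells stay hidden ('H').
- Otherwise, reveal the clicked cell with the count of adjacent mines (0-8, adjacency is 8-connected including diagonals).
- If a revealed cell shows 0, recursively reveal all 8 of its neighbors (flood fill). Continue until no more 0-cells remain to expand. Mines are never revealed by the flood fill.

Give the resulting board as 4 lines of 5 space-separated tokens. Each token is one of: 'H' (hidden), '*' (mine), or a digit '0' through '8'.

1 H H H H
H H H H H
H H H H H
H H H H H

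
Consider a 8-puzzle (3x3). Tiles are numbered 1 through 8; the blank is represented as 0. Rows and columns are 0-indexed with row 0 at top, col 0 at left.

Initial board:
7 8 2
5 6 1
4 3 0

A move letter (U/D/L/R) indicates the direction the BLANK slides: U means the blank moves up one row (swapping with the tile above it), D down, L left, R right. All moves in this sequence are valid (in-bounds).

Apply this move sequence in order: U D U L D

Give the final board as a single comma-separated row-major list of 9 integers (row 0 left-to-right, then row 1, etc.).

Answer: 7, 8, 2, 5, 3, 6, 4, 0, 1

Derivation:
After move 1 (U):
7 8 2
5 6 0
4 3 1

After move 2 (D):
7 8 2
5 6 1
4 3 0

After move 3 (U):
7 8 2
5 6 0
4 3 1

After move 4 (L):
7 8 2
5 0 6
4 3 1

After move 5 (D):
7 8 2
5 3 6
4 0 1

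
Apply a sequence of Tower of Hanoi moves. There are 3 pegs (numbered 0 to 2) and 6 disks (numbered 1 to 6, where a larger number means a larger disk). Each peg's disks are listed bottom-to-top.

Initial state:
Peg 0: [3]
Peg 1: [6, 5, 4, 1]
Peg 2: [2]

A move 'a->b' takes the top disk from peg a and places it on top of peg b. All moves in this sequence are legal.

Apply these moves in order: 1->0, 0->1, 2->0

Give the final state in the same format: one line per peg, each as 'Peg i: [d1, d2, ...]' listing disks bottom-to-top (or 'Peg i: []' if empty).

After move 1 (1->0):
Peg 0: [3, 1]
Peg 1: [6, 5, 4]
Peg 2: [2]

After move 2 (0->1):
Peg 0: [3]
Peg 1: [6, 5, 4, 1]
Peg 2: [2]

After move 3 (2->0):
Peg 0: [3, 2]
Peg 1: [6, 5, 4, 1]
Peg 2: []

Answer: Peg 0: [3, 2]
Peg 1: [6, 5, 4, 1]
Peg 2: []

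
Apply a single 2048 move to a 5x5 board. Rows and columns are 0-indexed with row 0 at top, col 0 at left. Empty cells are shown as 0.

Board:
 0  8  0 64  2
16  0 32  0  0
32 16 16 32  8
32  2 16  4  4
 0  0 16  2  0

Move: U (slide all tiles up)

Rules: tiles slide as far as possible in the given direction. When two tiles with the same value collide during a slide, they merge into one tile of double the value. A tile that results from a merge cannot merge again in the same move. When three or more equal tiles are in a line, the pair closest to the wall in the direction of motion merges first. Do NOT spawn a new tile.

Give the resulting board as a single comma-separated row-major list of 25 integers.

Answer: 16, 8, 32, 64, 2, 64, 16, 32, 32, 8, 0, 2, 16, 4, 4, 0, 0, 0, 2, 0, 0, 0, 0, 0, 0

Derivation:
Slide up:
col 0: [0, 16, 32, 32, 0] -> [16, 64, 0, 0, 0]
col 1: [8, 0, 16, 2, 0] -> [8, 16, 2, 0, 0]
col 2: [0, 32, 16, 16, 16] -> [32, 32, 16, 0, 0]
col 3: [64, 0, 32, 4, 2] -> [64, 32, 4, 2, 0]
col 4: [2, 0, 8, 4, 0] -> [2, 8, 4, 0, 0]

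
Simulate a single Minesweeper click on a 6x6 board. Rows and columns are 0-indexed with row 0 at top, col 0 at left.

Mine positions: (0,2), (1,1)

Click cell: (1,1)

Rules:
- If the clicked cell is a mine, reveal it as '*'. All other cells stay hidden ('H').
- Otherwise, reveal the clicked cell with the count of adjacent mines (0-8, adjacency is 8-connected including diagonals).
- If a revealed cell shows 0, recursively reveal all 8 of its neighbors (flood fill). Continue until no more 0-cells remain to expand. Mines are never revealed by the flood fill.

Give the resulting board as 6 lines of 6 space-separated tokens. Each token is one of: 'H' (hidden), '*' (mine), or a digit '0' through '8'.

H H H H H H
H * H H H H
H H H H H H
H H H H H H
H H H H H H
H H H H H H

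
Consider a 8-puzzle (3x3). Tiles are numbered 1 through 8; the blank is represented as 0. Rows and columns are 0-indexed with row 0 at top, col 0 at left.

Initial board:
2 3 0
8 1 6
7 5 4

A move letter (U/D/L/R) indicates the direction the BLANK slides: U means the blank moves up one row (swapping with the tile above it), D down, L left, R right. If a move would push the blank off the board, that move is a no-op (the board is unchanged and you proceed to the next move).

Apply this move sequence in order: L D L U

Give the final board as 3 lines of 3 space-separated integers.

After move 1 (L):
2 0 3
8 1 6
7 5 4

After move 2 (D):
2 1 3
8 0 6
7 5 4

After move 3 (L):
2 1 3
0 8 6
7 5 4

After move 4 (U):
0 1 3
2 8 6
7 5 4

Answer: 0 1 3
2 8 6
7 5 4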